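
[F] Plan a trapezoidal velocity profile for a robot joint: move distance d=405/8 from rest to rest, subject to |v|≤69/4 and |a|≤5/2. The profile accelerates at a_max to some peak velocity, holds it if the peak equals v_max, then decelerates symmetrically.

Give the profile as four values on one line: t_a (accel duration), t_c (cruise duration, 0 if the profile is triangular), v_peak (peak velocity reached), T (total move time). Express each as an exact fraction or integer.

t_a=9/2 t_c=0 v_peak=45/4 T=9

v_max²/a_max = (69/4)²/(5/2) = 4761/40
405/8 < 4761/40 ⇒ no cruise
v_peak = √(405/8·5/2) = √(2025/16) = 45/4
t_a = (45/4)/(5/2) = 9/2; t_c = 0
T = 2·9/2 = 9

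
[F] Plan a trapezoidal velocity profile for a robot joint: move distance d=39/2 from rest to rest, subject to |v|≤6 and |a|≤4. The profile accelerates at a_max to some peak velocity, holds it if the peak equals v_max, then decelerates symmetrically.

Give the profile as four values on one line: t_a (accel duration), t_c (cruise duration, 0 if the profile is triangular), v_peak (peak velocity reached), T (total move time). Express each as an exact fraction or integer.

t_a=3/2 t_c=7/4 v_peak=6 T=19/4

v_max²/a_max = 6²/4 = 9
39/2 ≥ 9 → trapezoidal
t_a = 6/4 = 3/2; v_peak = 6
d_cruise = 39/2 − 9 = 21/2; t_c = (21/2)/6 = 7/4
T = 2·3/2 + 7/4 = 19/4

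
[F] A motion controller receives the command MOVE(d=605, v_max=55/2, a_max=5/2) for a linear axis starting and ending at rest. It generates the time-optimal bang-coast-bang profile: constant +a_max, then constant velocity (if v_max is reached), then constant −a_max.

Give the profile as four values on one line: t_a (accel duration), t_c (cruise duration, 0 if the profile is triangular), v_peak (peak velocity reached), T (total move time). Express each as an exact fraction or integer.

(v_max)²/a_max = (55/2)²/(5/2) = 605/2
605 ≥ 605/2 ⇒ cruise phase
t_a = (55/2)/(5/2) = 11; v_peak = 55/2
d_cruise = 605 − 605/2 = 605/2; t_c = (605/2)/(55/2) = 11
T = 2·11 + 11 = 33

t_a=11 t_c=11 v_peak=55/2 T=33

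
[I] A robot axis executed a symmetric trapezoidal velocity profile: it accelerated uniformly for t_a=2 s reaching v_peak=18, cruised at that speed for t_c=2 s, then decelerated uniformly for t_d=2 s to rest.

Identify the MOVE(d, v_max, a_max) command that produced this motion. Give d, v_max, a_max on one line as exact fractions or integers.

d=72 v_max=18 a_max=9

a_max = 18/2 = 9
d_a = ½·18·2 = 18; d_c = 18·2 = 36
d = 2·18 + 36 = 72
t_c = 2 > 0 ⇒ limit active, v_max = 18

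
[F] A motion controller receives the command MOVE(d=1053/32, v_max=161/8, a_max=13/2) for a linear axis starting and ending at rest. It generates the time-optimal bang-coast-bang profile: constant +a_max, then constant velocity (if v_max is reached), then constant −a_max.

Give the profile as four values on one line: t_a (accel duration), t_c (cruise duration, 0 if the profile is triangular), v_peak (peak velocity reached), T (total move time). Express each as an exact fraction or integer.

v_max²/a_max = (161/8)²/(13/2) = 25921/416
1053/32 < 25921/416 ⇒ no cruise
v_peak = √(1053/32·13/2) = √(13689/64) = 117/8
t_a = (117/8)/(13/2) = 9/4; t_c = 0
T = 2·9/4 = 9/2

t_a=9/4 t_c=0 v_peak=117/8 T=9/2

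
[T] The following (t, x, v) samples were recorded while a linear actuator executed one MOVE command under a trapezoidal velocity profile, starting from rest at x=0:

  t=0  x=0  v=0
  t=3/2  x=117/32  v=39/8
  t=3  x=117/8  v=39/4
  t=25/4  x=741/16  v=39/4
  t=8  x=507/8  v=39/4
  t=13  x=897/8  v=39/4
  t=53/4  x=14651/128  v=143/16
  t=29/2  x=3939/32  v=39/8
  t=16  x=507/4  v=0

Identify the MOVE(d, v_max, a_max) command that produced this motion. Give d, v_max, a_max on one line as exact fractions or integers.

d=507/4 v_max=39/4 a_max=13/4

final state: t=16, x=507/4, v=0 → d = 507/4
a_max = (39/8−0)/(3/2−0) = 13/4
max v = 39/4 over t∈[3,13] → v_max = 39/4
check: 39/4·(3+10) = 507/4 ✓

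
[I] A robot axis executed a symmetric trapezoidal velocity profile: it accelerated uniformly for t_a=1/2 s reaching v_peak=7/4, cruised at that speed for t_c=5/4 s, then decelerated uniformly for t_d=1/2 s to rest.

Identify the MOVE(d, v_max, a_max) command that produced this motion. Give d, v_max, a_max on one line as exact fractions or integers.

a_max = (7/4)/(1/2) = 7/2
d_a = ½·7/4·1/2 = 7/16; d_c = 7/4·5/4 = 35/16
d = 2·7/16 + 35/16 = 49/16
t_c = 5/4 > 0 so v_max = 7/4

d=49/16 v_max=7/4 a_max=7/2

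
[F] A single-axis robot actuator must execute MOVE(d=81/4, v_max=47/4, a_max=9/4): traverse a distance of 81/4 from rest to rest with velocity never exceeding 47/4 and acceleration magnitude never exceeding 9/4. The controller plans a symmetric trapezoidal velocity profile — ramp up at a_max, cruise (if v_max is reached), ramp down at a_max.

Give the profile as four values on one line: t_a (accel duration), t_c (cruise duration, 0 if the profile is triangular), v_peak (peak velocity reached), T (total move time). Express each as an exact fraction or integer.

t_a=3 t_c=0 v_peak=27/4 T=6

(v_max)²/a_max = (47/4)²/(9/4) = 2209/36
81/4 < 2209/36 ⇒ no cruise
v_peak = √(81/4·9/4) = √(729/16) = 27/4
t_a = (27/4)/(9/4) = 3; t_c = 0
T = 2·3 = 6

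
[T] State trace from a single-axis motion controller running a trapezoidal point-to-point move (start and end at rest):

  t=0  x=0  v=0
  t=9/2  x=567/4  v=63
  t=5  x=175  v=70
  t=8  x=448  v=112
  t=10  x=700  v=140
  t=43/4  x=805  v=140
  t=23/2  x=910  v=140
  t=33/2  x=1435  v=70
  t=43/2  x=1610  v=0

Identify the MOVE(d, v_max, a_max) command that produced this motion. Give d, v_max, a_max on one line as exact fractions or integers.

d=1610 v_max=140 a_max=14

final state: t=43/2, x=1610, v=0 → d = 1610
a_max = (63−0)/(9/2−0) = 14
max v = 140 over t∈[10,23/2] → v_max = 140
check: 140·(10+3/2) = 1610 ✓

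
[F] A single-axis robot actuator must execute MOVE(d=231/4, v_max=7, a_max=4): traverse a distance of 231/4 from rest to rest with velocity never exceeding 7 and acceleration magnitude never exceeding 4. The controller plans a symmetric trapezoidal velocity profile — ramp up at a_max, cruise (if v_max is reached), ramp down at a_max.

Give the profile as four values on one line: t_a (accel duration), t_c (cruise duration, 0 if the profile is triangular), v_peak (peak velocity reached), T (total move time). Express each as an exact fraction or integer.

v_max²/a_max = 7²/4 = 49/4
231/4 ≥ 49/4 ⇒ cruise phase
t_a = 7/4; v_peak = 7
d_cruise = 231/4 − 49/4 = 91/2; t_c = (91/2)/7 = 13/2
T = 2·7/4 + 13/2 = 10

t_a=7/4 t_c=13/2 v_peak=7 T=10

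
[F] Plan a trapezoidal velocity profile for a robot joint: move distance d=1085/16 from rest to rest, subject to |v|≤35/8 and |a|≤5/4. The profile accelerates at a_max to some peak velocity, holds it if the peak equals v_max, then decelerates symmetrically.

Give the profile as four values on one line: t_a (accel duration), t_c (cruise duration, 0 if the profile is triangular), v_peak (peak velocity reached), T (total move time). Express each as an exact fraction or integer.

(v_max)²/a_max = (35/8)²/(5/4) = 245/16
1085/16 ≥ 245/16 → trapezoidal
t_a = (35/8)/(5/4) = 7/2; v_peak = 35/8
d_cruise = 1085/16 − 245/16 = 105/2; t_c = (105/2)/(35/8) = 12
T = 2·7/2 + 12 = 19

t_a=7/2 t_c=12 v_peak=35/8 T=19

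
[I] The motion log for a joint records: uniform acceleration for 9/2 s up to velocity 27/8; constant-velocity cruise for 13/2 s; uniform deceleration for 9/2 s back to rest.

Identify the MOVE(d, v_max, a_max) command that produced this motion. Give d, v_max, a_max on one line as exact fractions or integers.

d=297/8 v_max=27/8 a_max=3/4

a_max = (27/8)/(9/2) = 3/4
d_a = ½·27/8·9/2 = 243/32; d_c = 27/8·13/2 = 351/16
d = 2·243/32 + 351/16 = 297/8
t_c = 13/2 > 0 ⇒ limit active, v_max = 27/8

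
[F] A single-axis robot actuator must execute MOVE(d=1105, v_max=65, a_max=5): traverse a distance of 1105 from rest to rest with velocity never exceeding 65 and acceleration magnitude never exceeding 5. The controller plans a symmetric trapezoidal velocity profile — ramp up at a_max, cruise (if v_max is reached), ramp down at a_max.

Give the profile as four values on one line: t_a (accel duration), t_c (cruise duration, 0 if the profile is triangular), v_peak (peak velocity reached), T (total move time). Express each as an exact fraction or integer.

t_a=13 t_c=4 v_peak=65 T=30

(v_max)²/a_max = 65²/5 = 845
1105 ≥ 845 → trapezoidal
t_a = 65/5 = 13; v_peak = 65
d_cruise = 1105 − 845 = 260; t_c = 260/65 = 4
T = 2·13 + 4 = 30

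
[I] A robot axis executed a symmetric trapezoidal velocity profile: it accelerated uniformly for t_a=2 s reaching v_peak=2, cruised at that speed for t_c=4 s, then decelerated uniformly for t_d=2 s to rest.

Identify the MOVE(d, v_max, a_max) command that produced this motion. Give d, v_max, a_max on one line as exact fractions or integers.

a_max = 2/2 = 1
d_a = ½·2·2 = 2; d_c = 2·4 = 8
d = 2·2 + 8 = 12
t_c = 4 > 0 ⇒ limit active, v_max = 2

d=12 v_max=2 a_max=1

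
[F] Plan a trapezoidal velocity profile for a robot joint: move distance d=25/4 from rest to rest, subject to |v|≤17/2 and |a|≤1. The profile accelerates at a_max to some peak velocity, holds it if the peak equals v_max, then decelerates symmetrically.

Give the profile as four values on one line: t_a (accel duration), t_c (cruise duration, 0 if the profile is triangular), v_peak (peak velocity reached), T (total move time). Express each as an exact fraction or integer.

vₘ²/aₘ = (17/2)²/1 = 289/4
25/4 < 289/4 ⇒ no cruise
v_peak = √(25/4·1) = √(25/4) = 5/2
t_a = (5/2)/1 = 5/2; t_c = 0
T = 2·5/2 = 5

t_a=5/2 t_c=0 v_peak=5/2 T=5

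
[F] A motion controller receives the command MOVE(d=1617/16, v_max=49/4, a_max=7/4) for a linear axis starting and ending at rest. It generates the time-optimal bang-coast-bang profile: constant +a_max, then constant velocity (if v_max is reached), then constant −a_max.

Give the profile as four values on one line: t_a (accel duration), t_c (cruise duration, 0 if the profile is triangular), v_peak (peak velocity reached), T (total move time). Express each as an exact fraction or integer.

v_max²/a_max = (49/4)²/(7/4) = 343/4
1617/16 ≥ 343/4 ⇒ cruise phase
t_a = (49/4)/(7/4) = 7; v_peak = 49/4
d_cruise = 1617/16 − 343/4 = 245/16; t_c = (245/16)/(49/4) = 5/4
T = 2·7 + 5/4 = 61/4

t_a=7 t_c=5/4 v_peak=49/4 T=61/4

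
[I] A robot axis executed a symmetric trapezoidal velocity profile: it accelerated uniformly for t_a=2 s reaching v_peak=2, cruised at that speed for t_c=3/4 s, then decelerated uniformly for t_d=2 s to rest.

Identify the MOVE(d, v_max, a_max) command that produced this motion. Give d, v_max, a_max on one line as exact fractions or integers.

a_max = 2/2 = 1
d_a = ½·2·2 = 2; d_c = 2·3/4 = 3/2
d = 2·2 + 3/2 = 11/2
t_c = 3/4 > 0 → v_max = v_peak = 2

d=11/2 v_max=2 a_max=1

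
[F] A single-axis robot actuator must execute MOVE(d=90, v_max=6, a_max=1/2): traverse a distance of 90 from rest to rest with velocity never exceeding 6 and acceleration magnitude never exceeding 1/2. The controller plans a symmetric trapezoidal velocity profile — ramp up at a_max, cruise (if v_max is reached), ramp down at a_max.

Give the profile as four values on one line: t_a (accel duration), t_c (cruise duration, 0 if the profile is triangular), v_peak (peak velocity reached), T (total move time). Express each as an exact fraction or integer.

(v_max)²/a_max = 6²/(1/2) = 72
90 ≥ 72 → trapezoidal
t_a = 6/(1/2) = 12; v_peak = 6
d_cruise = 90 − 72 = 18; t_c = 18/6 = 3
T = 2·12 + 3 = 27

t_a=12 t_c=3 v_peak=6 T=27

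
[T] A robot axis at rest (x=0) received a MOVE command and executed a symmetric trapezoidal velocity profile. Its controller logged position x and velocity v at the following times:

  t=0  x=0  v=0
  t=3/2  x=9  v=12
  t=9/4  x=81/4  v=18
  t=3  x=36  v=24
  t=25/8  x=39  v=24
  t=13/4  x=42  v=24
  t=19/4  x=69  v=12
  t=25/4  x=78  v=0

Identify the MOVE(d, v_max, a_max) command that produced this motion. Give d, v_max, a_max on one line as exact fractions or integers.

d=78 v_max=24 a_max=8

final state: t=25/4, x=78, v=0 → d = 78
a_max = (12−0)/(3/2−0) = 8
max v = 24 over t∈[3,13/4] → v_max = 24
check: 24·(3+1/4) = 78 ✓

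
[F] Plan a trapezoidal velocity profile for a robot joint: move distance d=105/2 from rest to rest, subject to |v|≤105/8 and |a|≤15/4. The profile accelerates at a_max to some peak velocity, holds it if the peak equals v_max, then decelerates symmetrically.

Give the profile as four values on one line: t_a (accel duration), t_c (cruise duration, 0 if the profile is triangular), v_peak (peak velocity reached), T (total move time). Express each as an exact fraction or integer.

(v_max)²/a_max = (105/8)²/(15/4) = 735/16
105/2 ≥ 735/16 → trapezoidal
t_a = (105/8)/(15/4) = 7/2; v_peak = 105/8
d_cruise = 105/2 − 735/16 = 105/16; t_c = (105/16)/(105/8) = 1/2
T = 2·7/2 + 1/2 = 15/2

t_a=7/2 t_c=1/2 v_peak=105/8 T=15/2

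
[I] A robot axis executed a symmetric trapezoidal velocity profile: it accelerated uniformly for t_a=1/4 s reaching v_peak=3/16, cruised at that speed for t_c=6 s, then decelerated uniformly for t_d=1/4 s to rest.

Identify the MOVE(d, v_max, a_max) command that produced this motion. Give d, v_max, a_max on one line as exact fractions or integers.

d=75/64 v_max=3/16 a_max=3/4

a_max = (3/16)/(1/4) = 3/4
d_a = ½·3/16·1/4 = 3/128; d_c = 3/16·6 = 9/8
d = 2·3/128 + 9/8 = 75/64
t_c = 6 > 0 ⇒ limit active, v_max = 3/16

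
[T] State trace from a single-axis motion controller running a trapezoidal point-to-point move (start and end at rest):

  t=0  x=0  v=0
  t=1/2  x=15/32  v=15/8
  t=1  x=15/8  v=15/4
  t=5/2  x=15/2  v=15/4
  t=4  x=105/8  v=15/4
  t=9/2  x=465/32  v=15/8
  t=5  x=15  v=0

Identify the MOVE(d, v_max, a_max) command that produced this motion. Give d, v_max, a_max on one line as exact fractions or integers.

d=15 v_max=15/4 a_max=15/4

final state: t=5, x=15, v=0 → d = 15
a_max = (15/8−0)/(1/2−0) = 15/4
max v = 15/4 over t∈[1,4] → v_max = 15/4
check: 15/4·(1+3) = 15 ✓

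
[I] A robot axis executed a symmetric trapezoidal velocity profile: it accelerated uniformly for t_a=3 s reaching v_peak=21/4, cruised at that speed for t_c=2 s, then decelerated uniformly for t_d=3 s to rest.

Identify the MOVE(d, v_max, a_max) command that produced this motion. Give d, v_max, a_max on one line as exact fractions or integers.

d=105/4 v_max=21/4 a_max=7/4

a_max = (21/4)/3 = 7/4
d_a = ½·21/4·3 = 63/8; d_c = 21/4·2 = 21/2
d = 2·63/8 + 21/2 = 105/4
t_c = 2 > 0 → v_max = v_peak = 21/4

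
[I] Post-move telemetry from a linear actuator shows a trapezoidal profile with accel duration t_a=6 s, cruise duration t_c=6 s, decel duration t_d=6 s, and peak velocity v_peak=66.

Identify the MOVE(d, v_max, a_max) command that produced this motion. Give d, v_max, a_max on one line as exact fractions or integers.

d=792 v_max=66 a_max=11

a_max = 66/6 = 11
d_a = ½·66·6 = 198; d_c = 66·6 = 396
d = 2·198 + 396 = 792
t_c = 6 > 0 ⇒ limit active, v_max = 66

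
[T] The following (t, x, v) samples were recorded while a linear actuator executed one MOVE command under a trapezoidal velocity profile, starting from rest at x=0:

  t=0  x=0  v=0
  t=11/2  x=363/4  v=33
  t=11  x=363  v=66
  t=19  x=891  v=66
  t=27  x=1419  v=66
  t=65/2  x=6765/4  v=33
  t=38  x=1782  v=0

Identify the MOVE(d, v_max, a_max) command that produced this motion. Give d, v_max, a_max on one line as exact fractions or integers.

final state: t=38, x=1782, v=0 → d = 1782
a_max = (33−0)/(11/2−0) = 6
max v = 66 over t∈[11,27] → v_max = 66
check: 66·(11+16) = 1782 ✓

d=1782 v_max=66 a_max=6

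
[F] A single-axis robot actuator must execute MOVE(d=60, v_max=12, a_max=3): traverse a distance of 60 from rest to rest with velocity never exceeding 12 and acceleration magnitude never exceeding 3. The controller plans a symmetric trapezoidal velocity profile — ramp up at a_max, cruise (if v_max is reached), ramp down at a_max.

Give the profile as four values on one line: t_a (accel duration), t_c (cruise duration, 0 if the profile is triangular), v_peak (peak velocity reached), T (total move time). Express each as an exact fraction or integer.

t_a=4 t_c=1 v_peak=12 T=9

vₘ²/aₘ = 12²/3 = 48
60 ≥ 48 so v_max reached
t_a = 12/3 = 4; v_peak = 12
d_cruise = 60 − 48 = 12; t_c = 12/12 = 1
T = 2·4 + 1 = 9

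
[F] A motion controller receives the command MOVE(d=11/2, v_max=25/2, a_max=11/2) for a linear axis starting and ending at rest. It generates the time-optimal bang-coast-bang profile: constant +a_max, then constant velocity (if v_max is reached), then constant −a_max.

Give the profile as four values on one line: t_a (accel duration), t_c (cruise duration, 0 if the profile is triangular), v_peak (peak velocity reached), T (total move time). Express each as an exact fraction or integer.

t_a=1 t_c=0 v_peak=11/2 T=2

(v_max)²/a_max = (25/2)²/(11/2) = 625/22
11/2 < 625/22 → triangular
v_peak = √(11/2·11/2) = √(121/4) = 11/2
t_a = (11/2)/(11/2) = 1; t_c = 0
T = 2·1 = 2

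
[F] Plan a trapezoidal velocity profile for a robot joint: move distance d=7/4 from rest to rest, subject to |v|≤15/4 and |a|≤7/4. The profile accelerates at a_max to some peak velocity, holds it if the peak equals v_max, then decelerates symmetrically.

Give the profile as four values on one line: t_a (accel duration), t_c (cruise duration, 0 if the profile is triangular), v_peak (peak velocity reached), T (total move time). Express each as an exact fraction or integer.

v_max²/a_max = (15/4)²/(7/4) = 225/28
7/4 < 225/28 → triangular
v_peak = √(7/4·7/4) = √(49/16) = 7/4
t_a = (7/4)/(7/4) = 1; t_c = 0
T = 2·1 = 2

t_a=1 t_c=0 v_peak=7/4 T=2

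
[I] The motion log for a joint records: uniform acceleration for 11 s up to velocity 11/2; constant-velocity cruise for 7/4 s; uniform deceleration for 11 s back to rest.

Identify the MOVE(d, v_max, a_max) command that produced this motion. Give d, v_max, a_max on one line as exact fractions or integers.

d=561/8 v_max=11/2 a_max=1/2

a_max = (11/2)/11 = 1/2
d_a = ½·11/2·11 = 121/4; d_c = 11/2·7/4 = 77/8
d = 2·121/4 + 77/8 = 561/8
t_c = 7/4 > 0 so v_max = 11/2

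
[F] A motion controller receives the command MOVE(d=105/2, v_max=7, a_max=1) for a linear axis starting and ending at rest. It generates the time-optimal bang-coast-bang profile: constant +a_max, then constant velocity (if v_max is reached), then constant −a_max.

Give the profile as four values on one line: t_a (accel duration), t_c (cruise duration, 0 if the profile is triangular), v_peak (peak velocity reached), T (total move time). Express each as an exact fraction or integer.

(v_max)²/a_max = 7²/1 = 49
105/2 ≥ 49 → trapezoidal
t_a = 7/1 = 7; v_peak = 7
d_cruise = 105/2 − 49 = 7/2; t_c = (7/2)/7 = 1/2
T = 2·7 + 1/2 = 29/2

t_a=7 t_c=1/2 v_peak=7 T=29/2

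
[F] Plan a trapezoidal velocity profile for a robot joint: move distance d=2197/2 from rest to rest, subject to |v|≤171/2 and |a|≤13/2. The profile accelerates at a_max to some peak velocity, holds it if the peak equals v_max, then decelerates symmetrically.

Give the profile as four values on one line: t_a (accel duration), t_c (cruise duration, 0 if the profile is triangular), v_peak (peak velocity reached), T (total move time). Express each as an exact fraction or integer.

vₘ²/aₘ = (171/2)²/(13/2) = 29241/26
2197/2 < 29241/26 ⇒ no cruise
v_peak = √(2197/2·13/2) = √(28561/4) = 169/2
t_a = (169/2)/(13/2) = 13; t_c = 0
T = 2·13 = 26

t_a=13 t_c=0 v_peak=169/2 T=26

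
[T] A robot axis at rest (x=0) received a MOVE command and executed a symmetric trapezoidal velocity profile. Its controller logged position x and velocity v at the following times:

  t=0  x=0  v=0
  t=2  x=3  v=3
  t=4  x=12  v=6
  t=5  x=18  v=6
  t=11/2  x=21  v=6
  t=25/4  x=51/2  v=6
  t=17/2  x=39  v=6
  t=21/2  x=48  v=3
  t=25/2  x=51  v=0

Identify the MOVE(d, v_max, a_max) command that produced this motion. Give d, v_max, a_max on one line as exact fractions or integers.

d=51 v_max=6 a_max=3/2

final state: t=25/2, x=51, v=0 → d = 51
a_max = (3−0)/(2−0) = 3/2
max v = 6 over t∈[4,17/2] → v_max = 6
check: 6·(4+9/2) = 51 ✓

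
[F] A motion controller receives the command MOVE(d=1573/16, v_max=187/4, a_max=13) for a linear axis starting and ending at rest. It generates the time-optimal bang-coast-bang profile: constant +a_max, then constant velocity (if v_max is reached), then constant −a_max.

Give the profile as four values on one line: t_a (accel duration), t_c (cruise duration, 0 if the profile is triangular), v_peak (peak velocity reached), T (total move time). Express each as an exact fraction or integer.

vₘ²/aₘ = (187/4)²/13 = 34969/208
1573/16 < 34969/208 → triangular
v_peak = √(1573/16·13) = √(20449/16) = 143/4
t_a = (143/4)/13 = 11/4; t_c = 0
T = 2·11/4 = 11/2

t_a=11/4 t_c=0 v_peak=143/4 T=11/2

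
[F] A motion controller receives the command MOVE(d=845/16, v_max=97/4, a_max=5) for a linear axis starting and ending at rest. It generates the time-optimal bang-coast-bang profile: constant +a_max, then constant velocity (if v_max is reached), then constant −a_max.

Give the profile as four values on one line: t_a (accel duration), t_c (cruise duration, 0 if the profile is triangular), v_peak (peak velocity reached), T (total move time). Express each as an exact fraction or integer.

t_a=13/4 t_c=0 v_peak=65/4 T=13/2

v_max²/a_max = (97/4)²/5 = 9409/80
845/16 < 9409/80 so t_c = 0
v_peak = √(845/16·5) = √(4225/16) = 65/4
t_a = (65/4)/5 = 13/4; t_c = 0
T = 2·13/4 = 13/2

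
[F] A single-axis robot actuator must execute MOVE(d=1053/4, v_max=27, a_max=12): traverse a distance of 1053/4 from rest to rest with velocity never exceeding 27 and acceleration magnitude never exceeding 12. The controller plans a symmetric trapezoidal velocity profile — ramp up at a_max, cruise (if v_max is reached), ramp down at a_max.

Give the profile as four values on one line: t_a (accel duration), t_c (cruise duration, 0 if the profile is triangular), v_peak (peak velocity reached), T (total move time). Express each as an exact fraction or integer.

t_a=9/4 t_c=15/2 v_peak=27 T=12

v_max²/a_max = 27²/12 = 243/4
1053/4 ≥ 243/4 → trapezoidal
t_a = 27/12 = 9/4; v_peak = 27
d_cruise = 1053/4 − 243/4 = 405/2; t_c = (405/2)/27 = 15/2
T = 2·9/4 + 15/2 = 12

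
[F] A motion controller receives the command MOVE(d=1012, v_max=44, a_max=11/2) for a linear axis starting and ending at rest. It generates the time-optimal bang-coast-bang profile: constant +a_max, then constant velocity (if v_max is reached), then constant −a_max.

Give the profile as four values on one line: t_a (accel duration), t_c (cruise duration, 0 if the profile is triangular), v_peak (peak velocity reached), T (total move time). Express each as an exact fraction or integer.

v_max²/a_max = 44²/(11/2) = 352
1012 ≥ 352 → trapezoidal
t_a = 44/(11/2) = 8; v_peak = 44
d_cruise = 1012 − 352 = 660; t_c = 660/44 = 15
T = 2·8 + 15 = 31

t_a=8 t_c=15 v_peak=44 T=31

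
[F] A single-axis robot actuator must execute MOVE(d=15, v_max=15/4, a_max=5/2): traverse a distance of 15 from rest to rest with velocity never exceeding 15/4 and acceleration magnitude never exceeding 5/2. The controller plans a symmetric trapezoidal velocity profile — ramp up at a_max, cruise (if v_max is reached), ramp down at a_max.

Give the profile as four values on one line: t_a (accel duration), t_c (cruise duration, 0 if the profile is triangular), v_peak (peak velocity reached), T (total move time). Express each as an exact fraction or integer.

vₘ²/aₘ = (15/4)²/(5/2) = 45/8
15 ≥ 45/8 → trapezoidal
t_a = (15/4)/(5/2) = 3/2; v_peak = 15/4
d_cruise = 15 − 45/8 = 75/8; t_c = (75/8)/(15/4) = 5/2
T = 2·3/2 + 5/2 = 11/2

t_a=3/2 t_c=5/2 v_peak=15/4 T=11/2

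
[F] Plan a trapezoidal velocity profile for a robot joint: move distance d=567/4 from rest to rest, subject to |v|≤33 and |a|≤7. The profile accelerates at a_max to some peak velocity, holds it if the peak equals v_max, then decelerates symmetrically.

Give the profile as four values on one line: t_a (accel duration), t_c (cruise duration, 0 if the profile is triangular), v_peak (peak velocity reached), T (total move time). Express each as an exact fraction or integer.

(v_max)²/a_max = 33²/7 = 1089/7
567/4 < 1089/7 so t_c = 0
v_peak = √(567/4·7) = √(3969/4) = 63/2
t_a = (63/2)/7 = 9/2; t_c = 0
T = 2·9/2 = 9

t_a=9/2 t_c=0 v_peak=63/2 T=9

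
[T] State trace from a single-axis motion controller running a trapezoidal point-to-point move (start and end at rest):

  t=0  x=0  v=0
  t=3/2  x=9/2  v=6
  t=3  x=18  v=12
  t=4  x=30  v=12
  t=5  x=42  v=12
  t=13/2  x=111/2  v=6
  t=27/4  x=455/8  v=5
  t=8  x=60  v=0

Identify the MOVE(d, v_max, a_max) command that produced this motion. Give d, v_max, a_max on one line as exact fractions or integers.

final state: t=8, x=60, v=0 → d = 60
a_max = (6−0)/(3/2−0) = 4
max v = 12 over t∈[3,5] → v_max = 12
check: 12·(3+2) = 60 ✓

d=60 v_max=12 a_max=4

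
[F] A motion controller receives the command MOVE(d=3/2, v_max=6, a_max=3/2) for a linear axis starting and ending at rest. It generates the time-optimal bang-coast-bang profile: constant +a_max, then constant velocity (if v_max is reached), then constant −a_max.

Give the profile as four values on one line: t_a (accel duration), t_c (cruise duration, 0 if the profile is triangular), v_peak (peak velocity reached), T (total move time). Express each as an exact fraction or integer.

t_a=1 t_c=0 v_peak=3/2 T=2

(v_max)²/a_max = 6²/(3/2) = 24
3/2 < 24 so t_c = 0
v_peak = √(3/2·3/2) = √(9/4) = 3/2
t_a = (3/2)/(3/2) = 1; t_c = 0
T = 2·1 = 2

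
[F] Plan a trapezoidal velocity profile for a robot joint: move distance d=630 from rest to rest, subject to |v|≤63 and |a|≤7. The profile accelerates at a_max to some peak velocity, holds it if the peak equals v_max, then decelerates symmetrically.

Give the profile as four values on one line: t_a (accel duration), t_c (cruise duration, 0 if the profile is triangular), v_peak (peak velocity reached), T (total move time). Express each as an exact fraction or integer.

t_a=9 t_c=1 v_peak=63 T=19

v_max²/a_max = 63²/7 = 567
630 ≥ 567 so v_max reached
t_a = 63/7 = 9; v_peak = 63
d_cruise = 630 − 567 = 63; t_c = 63/63 = 1
T = 2·9 + 1 = 19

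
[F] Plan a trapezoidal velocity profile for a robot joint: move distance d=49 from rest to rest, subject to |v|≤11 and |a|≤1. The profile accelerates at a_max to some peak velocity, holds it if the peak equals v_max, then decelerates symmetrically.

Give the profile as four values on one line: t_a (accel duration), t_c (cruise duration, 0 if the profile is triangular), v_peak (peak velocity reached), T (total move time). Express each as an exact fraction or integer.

(v_max)²/a_max = 11²/1 = 121
49 < 121 so t_c = 0
v_peak = √(49·1) = √49 = 7
t_a = 7/1 = 7; t_c = 0
T = 2·7 = 14

t_a=7 t_c=0 v_peak=7 T=14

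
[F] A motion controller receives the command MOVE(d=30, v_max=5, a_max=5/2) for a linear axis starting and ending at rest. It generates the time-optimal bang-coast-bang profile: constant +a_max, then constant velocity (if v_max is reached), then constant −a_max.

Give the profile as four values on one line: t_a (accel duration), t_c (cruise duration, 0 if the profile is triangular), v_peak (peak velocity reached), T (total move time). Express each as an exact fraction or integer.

t_a=2 t_c=4 v_peak=5 T=8

v_max²/a_max = 5²/(5/2) = 10
30 ≥ 10 → trapezoidal
t_a = 5/(5/2) = 2; v_peak = 5
d_cruise = 30 − 10 = 20; t_c = 20/5 = 4
T = 2·2 + 4 = 8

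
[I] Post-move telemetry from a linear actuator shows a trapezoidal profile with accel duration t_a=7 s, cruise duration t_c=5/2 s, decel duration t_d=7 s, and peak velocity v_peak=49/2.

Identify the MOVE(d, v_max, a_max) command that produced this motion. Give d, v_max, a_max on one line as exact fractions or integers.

a_max = (49/2)/7 = 7/2
d_a = ½·49/2·7 = 343/4; d_c = 49/2·5/2 = 245/4
d = 2·343/4 + 245/4 = 931/4
t_c = 5/2 > 0 → v_max = v_peak = 49/2

d=931/4 v_max=49/2 a_max=7/2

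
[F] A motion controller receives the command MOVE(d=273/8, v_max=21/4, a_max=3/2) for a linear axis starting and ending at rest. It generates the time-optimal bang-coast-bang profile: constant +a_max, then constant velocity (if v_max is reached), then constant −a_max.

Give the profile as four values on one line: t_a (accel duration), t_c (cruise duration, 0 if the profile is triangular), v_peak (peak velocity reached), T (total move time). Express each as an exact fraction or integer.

v_max²/a_max = (21/4)²/(3/2) = 147/8
273/8 ≥ 147/8 → trapezoidal
t_a = (21/4)/(3/2) = 7/2; v_peak = 21/4
d_cruise = 273/8 − 147/8 = 63/4; t_c = (63/4)/(21/4) = 3
T = 2·7/2 + 3 = 10

t_a=7/2 t_c=3 v_peak=21/4 T=10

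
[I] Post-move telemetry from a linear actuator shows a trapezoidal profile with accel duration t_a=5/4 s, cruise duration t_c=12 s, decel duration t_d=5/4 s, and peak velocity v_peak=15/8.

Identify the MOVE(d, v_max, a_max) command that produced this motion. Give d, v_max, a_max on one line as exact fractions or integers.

a_max = (15/8)/(5/4) = 3/2
d_a = ½·15/8·5/4 = 75/64; d_c = 15/8·12 = 45/2
d = 2·75/64 + 45/2 = 795/32
t_c = 12 > 0 → v_max = v_peak = 15/8

d=795/32 v_max=15/8 a_max=3/2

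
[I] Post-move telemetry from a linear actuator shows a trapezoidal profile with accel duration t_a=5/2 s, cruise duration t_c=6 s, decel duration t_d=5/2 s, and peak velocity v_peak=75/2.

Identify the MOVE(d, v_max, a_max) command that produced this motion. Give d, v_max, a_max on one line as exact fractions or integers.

a_max = (75/2)/(5/2) = 15
d_a = ½·75/2·5/2 = 375/8; d_c = 75/2·6 = 225
d = 2·375/8 + 225 = 1275/4
t_c = 6 > 0 → v_max = v_peak = 75/2

d=1275/4 v_max=75/2 a_max=15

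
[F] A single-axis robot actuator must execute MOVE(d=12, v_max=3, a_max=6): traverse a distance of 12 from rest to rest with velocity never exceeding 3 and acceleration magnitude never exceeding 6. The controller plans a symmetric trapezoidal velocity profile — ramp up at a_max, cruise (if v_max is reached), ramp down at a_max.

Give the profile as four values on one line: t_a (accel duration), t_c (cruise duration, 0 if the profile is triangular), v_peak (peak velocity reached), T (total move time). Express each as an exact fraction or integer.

vₘ²/aₘ = 3²/6 = 3/2
12 ≥ 3/2 ⇒ cruise phase
t_a = 3/6 = 1/2; v_peak = 3
d_cruise = 12 − 3/2 = 21/2; t_c = (21/2)/3 = 7/2
T = 2·1/2 + 7/2 = 9/2

t_a=1/2 t_c=7/2 v_peak=3 T=9/2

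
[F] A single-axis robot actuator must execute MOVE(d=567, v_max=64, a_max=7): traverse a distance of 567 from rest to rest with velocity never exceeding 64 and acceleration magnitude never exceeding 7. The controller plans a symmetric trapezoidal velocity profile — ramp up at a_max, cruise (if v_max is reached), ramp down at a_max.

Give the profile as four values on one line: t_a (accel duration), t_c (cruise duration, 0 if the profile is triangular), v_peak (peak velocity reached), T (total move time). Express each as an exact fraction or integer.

t_a=9 t_c=0 v_peak=63 T=18

v_max²/a_max = 64²/7 = 4096/7
567 < 4096/7 → triangular
v_peak = √(567·7) = √3969 = 63
t_a = 63/7 = 9; t_c = 0
T = 2·9 = 18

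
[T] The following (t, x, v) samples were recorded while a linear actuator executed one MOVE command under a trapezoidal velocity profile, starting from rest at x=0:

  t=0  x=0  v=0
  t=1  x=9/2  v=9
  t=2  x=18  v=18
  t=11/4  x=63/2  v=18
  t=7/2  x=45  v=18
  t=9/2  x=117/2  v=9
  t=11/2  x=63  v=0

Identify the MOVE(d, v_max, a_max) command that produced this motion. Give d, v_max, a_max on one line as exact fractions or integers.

d=63 v_max=18 a_max=9

final state: t=11/2, x=63, v=0 → d = 63
a_max = (9−0)/(1−0) = 9
max v = 18 over t∈[2,7/2] → v_max = 18
check: 18·(2+3/2) = 63 ✓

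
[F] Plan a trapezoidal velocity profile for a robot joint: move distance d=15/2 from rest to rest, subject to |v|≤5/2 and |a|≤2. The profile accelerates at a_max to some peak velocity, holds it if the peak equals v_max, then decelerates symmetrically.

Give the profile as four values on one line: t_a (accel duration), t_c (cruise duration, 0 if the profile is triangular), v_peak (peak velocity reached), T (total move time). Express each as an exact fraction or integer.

t_a=5/4 t_c=7/4 v_peak=5/2 T=17/4

v_max²/a_max = (5/2)²/2 = 25/8
15/2 ≥ 25/8 → trapezoidal
t_a = (5/2)/2 = 5/4; v_peak = 5/2
d_cruise = 15/2 − 25/8 = 35/8; t_c = (35/8)/(5/2) = 7/4
T = 2·5/4 + 7/4 = 17/4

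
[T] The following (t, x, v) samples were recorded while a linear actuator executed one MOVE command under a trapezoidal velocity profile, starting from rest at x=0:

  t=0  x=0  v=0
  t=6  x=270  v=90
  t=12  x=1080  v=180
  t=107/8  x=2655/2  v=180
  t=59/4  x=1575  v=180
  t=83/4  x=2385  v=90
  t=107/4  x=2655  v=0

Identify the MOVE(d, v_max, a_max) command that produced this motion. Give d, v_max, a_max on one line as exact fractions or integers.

d=2655 v_max=180 a_max=15

final state: t=107/4, x=2655, v=0 → d = 2655
a_max = (90−0)/(6−0) = 15
max v = 180 over t∈[12,59/4] → v_max = 180
check: 180·(12+11/4) = 2655 ✓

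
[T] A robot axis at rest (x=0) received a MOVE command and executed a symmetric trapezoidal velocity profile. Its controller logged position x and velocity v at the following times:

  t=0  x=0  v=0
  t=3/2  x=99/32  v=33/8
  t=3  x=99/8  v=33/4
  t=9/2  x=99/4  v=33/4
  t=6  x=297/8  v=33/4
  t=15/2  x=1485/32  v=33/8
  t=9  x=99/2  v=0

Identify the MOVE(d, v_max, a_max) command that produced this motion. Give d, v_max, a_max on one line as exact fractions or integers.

d=99/2 v_max=33/4 a_max=11/4

final state: t=9, x=99/2, v=0 → d = 99/2
a_max = (33/8−0)/(3/2−0) = 11/4
max v = 33/4 over t∈[3,6] → v_max = 33/4
check: 33/4·(3+3) = 99/2 ✓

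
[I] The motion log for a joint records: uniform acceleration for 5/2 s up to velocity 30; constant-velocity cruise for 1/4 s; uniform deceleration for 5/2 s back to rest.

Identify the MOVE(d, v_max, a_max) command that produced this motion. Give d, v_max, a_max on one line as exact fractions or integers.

d=165/2 v_max=30 a_max=12

a_max = 30/(5/2) = 12
d_a = ½·30·5/2 = 75/2; d_c = 30·1/4 = 15/2
d = 2·75/2 + 15/2 = 165/2
t_c = 1/4 > 0 → v_max = v_peak = 30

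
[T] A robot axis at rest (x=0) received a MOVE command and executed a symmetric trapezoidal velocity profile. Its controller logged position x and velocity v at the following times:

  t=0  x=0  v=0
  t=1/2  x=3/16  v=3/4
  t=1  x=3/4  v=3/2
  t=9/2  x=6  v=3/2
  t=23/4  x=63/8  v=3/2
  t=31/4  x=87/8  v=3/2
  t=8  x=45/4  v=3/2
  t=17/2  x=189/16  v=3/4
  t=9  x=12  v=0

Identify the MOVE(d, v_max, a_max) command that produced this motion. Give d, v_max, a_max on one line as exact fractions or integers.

d=12 v_max=3/2 a_max=3/2

final state: t=9, x=12, v=0 → d = 12
a_max = (3/4−0)/(1/2−0) = 3/2
max v = 3/2 over t∈[1,8] → v_max = 3/2
check: 3/2·(1+7) = 12 ✓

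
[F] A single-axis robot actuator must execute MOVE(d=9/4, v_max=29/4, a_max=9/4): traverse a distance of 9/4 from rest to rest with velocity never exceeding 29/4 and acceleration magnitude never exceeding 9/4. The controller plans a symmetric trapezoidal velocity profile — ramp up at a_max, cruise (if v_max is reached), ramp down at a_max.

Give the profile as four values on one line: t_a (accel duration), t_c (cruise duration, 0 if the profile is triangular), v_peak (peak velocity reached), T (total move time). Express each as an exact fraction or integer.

(v_max)²/a_max = (29/4)²/(9/4) = 841/36
9/4 < 841/36 ⇒ no cruise
v_peak = √(9/4·9/4) = √(81/16) = 9/4
t_a = (9/4)/(9/4) = 1; t_c = 0
T = 2·1 = 2

t_a=1 t_c=0 v_peak=9/4 T=2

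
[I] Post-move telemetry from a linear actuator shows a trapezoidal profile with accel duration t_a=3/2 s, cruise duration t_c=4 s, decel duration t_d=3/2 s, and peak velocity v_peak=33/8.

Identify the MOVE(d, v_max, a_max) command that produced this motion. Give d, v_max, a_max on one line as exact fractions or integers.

a_max = (33/8)/(3/2) = 11/4
d_a = ½·33/8·3/2 = 99/32; d_c = 33/8·4 = 33/2
d = 2·99/32 + 33/2 = 363/16
t_c = 4 > 0 so v_max = 33/8

d=363/16 v_max=33/8 a_max=11/4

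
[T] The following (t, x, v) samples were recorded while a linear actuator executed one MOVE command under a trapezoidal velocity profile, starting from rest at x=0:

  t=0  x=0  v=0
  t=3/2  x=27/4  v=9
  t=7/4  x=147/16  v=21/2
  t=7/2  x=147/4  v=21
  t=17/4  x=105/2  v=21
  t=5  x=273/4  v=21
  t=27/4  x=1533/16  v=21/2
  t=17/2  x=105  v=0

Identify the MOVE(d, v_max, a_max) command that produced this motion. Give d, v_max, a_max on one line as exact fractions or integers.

final state: t=17/2, x=105, v=0 → d = 105
a_max = (9−0)/(3/2−0) = 6
max v = 21 over t∈[7/2,5] → v_max = 21
check: 21·(7/2+3/2) = 105 ✓

d=105 v_max=21 a_max=6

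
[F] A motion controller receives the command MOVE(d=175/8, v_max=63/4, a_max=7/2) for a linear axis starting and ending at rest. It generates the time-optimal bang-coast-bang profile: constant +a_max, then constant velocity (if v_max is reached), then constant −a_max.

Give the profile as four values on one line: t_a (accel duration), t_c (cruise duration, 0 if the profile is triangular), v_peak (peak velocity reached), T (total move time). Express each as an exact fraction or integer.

v_max²/a_max = (63/4)²/(7/2) = 567/8
175/8 < 567/8 so t_c = 0
v_peak = √(175/8·7/2) = √(1225/16) = 35/4
t_a = (35/4)/(7/2) = 5/2; t_c = 0
T = 2·5/2 = 5

t_a=5/2 t_c=0 v_peak=35/4 T=5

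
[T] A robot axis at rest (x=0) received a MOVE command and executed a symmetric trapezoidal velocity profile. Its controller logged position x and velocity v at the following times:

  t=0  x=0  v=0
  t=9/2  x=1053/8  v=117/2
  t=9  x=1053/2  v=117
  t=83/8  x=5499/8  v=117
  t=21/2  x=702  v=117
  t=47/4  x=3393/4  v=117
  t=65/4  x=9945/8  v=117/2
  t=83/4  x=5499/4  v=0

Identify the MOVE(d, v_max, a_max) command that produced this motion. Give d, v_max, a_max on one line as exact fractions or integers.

final state: t=83/4, x=5499/4, v=0 → d = 5499/4
a_max = (117/2−0)/(9/2−0) = 13
max v = 117 over t∈[9,47/4] → v_max = 117
check: 117·(9+11/4) = 5499/4 ✓

d=5499/4 v_max=117 a_max=13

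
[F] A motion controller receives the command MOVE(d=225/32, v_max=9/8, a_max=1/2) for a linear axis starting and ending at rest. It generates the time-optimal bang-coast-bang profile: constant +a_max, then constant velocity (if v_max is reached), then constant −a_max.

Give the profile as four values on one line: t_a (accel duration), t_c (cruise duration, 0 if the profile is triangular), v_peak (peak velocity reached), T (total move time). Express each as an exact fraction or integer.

t_a=9/4 t_c=4 v_peak=9/8 T=17/2

(v_max)²/a_max = (9/8)²/(1/2) = 81/32
225/32 ≥ 81/32 → trapezoidal
t_a = (9/8)/(1/2) = 9/4; v_peak = 9/8
d_cruise = 225/32 − 81/32 = 9/2; t_c = (9/2)/(9/8) = 4
T = 2·9/4 + 4 = 17/2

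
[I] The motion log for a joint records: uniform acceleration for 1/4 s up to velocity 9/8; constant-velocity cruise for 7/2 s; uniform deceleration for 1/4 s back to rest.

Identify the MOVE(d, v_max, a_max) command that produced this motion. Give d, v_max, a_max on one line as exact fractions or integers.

d=135/32 v_max=9/8 a_max=9/2

a_max = (9/8)/(1/4) = 9/2
d_a = ½·9/8·1/4 = 9/64; d_c = 9/8·7/2 = 63/16
d = 2·9/64 + 63/16 = 135/32
t_c = 7/2 > 0 so v_max = 9/8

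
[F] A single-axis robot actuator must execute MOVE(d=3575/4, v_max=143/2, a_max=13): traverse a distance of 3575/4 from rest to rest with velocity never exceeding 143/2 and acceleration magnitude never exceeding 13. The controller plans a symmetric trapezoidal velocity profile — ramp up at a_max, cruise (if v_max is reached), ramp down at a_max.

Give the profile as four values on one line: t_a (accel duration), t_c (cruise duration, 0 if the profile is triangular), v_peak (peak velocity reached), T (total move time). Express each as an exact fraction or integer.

t_a=11/2 t_c=7 v_peak=143/2 T=18

v_max²/a_max = (143/2)²/13 = 1573/4
3575/4 ≥ 1573/4 ⇒ cruise phase
t_a = (143/2)/13 = 11/2; v_peak = 143/2
d_cruise = 3575/4 − 1573/4 = 1001/2; t_c = (1001/2)/(143/2) = 7
T = 2·11/2 + 7 = 18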